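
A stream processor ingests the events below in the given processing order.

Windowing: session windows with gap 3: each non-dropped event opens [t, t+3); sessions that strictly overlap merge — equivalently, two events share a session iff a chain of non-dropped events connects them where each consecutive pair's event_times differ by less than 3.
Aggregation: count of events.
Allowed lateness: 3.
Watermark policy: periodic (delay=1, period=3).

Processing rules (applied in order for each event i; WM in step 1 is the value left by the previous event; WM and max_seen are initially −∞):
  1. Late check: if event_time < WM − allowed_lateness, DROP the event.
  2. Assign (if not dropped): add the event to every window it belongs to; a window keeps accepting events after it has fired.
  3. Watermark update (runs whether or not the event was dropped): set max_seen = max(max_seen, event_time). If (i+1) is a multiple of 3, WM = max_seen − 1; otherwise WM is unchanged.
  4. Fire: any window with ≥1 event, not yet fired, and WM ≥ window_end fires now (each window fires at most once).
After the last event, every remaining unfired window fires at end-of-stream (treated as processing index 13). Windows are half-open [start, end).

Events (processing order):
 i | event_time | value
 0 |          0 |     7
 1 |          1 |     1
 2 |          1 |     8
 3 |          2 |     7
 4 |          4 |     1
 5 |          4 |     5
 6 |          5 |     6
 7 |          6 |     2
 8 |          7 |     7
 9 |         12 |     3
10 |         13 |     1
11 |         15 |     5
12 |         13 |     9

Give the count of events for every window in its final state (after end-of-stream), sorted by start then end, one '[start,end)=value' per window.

i=0 t=0 v=7: → [0,3); WM=−∞
i=1 t=1 v=1: → [0,4); WM=−∞
i=2 t=1 v=8: → [0,4); WM=0
i=3 t=2 v=7: → [0,5); WM=0
i=4 t=4 v=1: → [0,7); WM=0
i=5 t=4 v=5: → [0,7); WM=3
i=6 t=5 v=6: → [0,8); WM=3
i=7 t=6 v=2: → [0,9); WM=3
i=8 t=7 v=7: → [0,10); WM=6
i=9 t=12 v=3: → [12,15); WM=6
i=10 t=13 v=1: → [12,16); WM=6
i=11 t=15 v=5: → [12,18); WM=14
i=12 t=13 v=9: → [12,18); WM=14

[0,10)=9 [12,18)=4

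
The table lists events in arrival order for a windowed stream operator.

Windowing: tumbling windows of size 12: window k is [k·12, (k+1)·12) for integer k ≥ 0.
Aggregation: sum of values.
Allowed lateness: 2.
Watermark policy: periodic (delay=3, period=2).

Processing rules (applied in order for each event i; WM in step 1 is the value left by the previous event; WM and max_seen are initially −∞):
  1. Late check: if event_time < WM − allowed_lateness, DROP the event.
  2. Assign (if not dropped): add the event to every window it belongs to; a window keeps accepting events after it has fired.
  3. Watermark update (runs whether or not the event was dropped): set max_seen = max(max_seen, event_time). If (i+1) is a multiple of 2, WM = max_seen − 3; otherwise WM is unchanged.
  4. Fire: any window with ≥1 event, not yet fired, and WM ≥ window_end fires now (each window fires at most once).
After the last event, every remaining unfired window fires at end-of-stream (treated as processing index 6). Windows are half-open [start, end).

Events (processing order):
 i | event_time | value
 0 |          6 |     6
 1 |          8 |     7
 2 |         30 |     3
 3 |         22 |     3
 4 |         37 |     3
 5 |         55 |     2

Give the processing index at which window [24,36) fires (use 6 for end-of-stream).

5

i=0 t=6 v=6: → [0,12); WM=−∞
i=1 t=8 v=7: → [0,12); WM=5
i=2 t=30 v=3: → [24,36); WM=5
i=3 t=22 v=3: → [12,24); WM=27; [0,12) fires=13 [12,24) fires=3
i=4 t=37 v=3: → [36,48); WM=27
i=5 t=55 v=2: → [48,60); WM=52; [24,36) fires=3 [36,48) fires=3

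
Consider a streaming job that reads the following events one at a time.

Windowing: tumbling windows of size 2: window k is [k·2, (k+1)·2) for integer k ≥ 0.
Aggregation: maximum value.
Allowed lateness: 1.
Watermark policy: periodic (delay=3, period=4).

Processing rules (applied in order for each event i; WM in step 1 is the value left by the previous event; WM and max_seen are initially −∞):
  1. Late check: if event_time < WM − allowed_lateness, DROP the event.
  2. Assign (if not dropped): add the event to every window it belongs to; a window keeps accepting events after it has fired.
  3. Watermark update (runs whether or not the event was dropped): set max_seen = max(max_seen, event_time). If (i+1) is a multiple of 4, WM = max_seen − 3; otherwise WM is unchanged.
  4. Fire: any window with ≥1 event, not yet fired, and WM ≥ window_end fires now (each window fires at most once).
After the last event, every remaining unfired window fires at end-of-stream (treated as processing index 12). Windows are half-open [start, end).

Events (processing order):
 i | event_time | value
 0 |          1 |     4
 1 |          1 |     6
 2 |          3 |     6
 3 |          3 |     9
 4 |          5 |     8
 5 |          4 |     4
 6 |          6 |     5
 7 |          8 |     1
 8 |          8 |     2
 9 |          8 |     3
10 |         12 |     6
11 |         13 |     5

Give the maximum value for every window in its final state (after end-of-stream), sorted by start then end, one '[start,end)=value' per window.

i=0 t=1 v=4: → [0,2); WM=−∞
i=1 t=1 v=6: → [0,2); WM=−∞
i=2 t=3 v=6: → [2,4); WM=−∞
i=3 t=3 v=9: → [2,4); WM=0
i=4 t=5 v=8: → [4,6); WM=0
i=5 t=4 v=4: → [4,6); WM=0
i=6 t=6 v=5: → [6,8); WM=0
i=7 t=8 v=1: → [8,10); WM=5; [0,2) fires=6 [2,4) fires=9
i=8 t=8 v=2: → [8,10); WM=5
i=9 t=8 v=3: → [8,10); WM=5
i=10 t=12 v=6: → [12,14); WM=5
i=11 t=13 v=5: → [12,14); WM=10; [4,6) fires=8 [6,8) fires=5 [8,10) fires=3

[0,2)=6 [2,4)=9 [4,6)=8 [6,8)=5 [8,10)=3 [12,14)=6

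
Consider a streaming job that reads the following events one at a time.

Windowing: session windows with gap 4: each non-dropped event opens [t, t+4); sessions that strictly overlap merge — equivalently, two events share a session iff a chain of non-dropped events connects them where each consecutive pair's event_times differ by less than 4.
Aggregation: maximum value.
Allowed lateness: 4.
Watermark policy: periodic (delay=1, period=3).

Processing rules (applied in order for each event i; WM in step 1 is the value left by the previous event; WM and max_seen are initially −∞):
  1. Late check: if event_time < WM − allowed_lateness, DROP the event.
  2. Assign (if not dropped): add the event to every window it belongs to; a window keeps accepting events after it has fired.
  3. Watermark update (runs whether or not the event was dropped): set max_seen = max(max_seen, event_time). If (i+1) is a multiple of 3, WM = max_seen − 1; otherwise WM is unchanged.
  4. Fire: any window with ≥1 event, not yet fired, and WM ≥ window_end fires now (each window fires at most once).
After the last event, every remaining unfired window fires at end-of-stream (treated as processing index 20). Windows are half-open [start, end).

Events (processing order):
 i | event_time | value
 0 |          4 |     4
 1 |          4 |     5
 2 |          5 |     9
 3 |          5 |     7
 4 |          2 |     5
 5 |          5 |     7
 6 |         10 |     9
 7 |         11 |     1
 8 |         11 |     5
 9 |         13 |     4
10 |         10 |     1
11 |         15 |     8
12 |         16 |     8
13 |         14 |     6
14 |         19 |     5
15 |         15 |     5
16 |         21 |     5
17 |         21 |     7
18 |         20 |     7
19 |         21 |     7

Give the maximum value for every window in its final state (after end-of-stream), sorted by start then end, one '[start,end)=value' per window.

i=0 t=4 v=4: → [4,8); WM=−∞
i=1 t=4 v=5: → [4,8); WM=−∞
i=2 t=5 v=9: → [4,9); WM=4
i=3 t=5 v=7: → [4,9); WM=4
i=4 t=2 v=5: → [2,9); WM=4
i=5 t=5 v=7: → [2,9); WM=4
i=6 t=10 v=9: → [10,14); WM=4
i=7 t=11 v=1: → [10,15); WM=4
i=8 t=11 v=5: → [10,15); WM=10
i=9 t=13 v=4: → [10,17); WM=10
i=10 t=10 v=1: → [10,17); WM=10
i=11 t=15 v=8: → [10,19); WM=14
i=12 t=16 v=8: → [10,20); WM=14
i=13 t=14 v=6: → [10,20); WM=14
i=14 t=19 v=5: → [10,23); WM=18
i=15 t=15 v=5: → [10,23); WM=18
i=16 t=21 v=5: → [10,25); WM=18
i=17 t=21 v=7: → [10,25); WM=20
i=18 t=20 v=7: → [10,25); WM=20
i=19 t=21 v=7: → [10,25); WM=20

[2,9)=9 [10,25)=9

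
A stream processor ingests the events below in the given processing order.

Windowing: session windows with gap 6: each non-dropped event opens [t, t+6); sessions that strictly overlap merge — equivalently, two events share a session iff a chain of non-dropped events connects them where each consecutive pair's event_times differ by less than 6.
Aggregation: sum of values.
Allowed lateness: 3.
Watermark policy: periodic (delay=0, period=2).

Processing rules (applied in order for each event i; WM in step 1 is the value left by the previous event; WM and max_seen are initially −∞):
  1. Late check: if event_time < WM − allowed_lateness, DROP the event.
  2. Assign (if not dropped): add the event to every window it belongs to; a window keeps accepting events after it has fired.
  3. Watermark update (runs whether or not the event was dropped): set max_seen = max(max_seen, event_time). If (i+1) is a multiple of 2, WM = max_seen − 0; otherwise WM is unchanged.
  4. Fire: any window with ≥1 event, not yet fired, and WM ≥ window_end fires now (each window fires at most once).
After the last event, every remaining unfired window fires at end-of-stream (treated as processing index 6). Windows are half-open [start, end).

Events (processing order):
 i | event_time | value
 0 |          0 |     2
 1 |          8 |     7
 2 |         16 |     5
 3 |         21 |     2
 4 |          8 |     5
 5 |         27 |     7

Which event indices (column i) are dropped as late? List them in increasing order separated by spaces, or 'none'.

i=0 t=0 v=2: → [0,6); WM=−∞
i=1 t=8 v=7: → [8,14); WM=8
i=2 t=16 v=5: → [16,22); WM=8
i=3 t=21 v=2: → [16,27); WM=21
i=4 t=8 v=5: DROP (t<21-3); WM=21
i=5 t=27 v=7: → [27,33); WM=27

4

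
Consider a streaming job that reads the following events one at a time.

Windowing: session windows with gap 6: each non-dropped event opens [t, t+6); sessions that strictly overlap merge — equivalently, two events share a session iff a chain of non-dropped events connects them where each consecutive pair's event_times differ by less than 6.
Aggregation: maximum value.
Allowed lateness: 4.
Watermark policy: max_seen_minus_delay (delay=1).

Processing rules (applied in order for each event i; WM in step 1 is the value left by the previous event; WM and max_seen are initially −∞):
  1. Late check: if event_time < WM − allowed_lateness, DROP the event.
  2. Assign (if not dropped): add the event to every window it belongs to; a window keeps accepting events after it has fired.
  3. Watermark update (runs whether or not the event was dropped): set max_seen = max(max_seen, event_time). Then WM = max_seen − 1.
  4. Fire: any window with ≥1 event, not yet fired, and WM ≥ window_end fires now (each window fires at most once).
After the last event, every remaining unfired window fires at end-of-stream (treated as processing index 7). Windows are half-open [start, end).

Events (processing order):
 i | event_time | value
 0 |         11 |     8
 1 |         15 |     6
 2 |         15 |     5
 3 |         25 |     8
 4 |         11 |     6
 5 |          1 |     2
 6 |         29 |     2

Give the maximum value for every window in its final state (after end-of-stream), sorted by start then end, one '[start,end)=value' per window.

[11,21)=8 [25,35)=8

i=0 t=11 v=8: → [11,17); WM=10
i=1 t=15 v=6: → [11,21); WM=14
i=2 t=15 v=5: → [11,21); WM=14
i=3 t=25 v=8: → [25,31); WM=24
i=4 t=11 v=6: DROP (t<24-4); WM=24
i=5 t=1 v=2: DROP (t<24-4); WM=24
i=6 t=29 v=2: → [25,35); WM=28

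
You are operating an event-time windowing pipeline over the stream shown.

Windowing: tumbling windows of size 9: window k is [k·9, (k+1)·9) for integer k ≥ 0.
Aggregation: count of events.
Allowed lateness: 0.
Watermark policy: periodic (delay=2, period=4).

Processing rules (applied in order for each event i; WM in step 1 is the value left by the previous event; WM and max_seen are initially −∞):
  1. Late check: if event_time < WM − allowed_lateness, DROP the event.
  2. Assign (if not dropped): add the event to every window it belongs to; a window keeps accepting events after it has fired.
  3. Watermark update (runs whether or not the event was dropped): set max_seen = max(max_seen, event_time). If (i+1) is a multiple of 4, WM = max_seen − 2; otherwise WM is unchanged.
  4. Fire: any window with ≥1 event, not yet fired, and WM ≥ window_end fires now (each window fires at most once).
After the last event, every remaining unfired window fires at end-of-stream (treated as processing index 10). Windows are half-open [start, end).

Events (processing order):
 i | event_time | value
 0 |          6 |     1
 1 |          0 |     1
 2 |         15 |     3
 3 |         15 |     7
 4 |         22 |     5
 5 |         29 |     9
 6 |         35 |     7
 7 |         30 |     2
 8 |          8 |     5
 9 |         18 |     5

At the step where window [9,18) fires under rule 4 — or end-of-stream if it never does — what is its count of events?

2

i=0 t=6 v=1: → [0,9); WM=−∞
i=1 t=0 v=1: → [0,9); WM=−∞
i=2 t=15 v=3: → [9,18); WM=−∞
i=3 t=15 v=7: → [9,18); WM=13; [0,9) fires=2
i=4 t=22 v=5: → [18,27); WM=13
i=5 t=29 v=9: → [27,36); WM=13
i=6 t=35 v=7: → [27,36); WM=13
i=7 t=30 v=2: → [27,36); WM=33; [9,18) fires=2 [18,27) fires=1
i=8 t=8 v=5: DROP (t<33-0); WM=33
i=9 t=18 v=5: DROP (t<33-0); WM=33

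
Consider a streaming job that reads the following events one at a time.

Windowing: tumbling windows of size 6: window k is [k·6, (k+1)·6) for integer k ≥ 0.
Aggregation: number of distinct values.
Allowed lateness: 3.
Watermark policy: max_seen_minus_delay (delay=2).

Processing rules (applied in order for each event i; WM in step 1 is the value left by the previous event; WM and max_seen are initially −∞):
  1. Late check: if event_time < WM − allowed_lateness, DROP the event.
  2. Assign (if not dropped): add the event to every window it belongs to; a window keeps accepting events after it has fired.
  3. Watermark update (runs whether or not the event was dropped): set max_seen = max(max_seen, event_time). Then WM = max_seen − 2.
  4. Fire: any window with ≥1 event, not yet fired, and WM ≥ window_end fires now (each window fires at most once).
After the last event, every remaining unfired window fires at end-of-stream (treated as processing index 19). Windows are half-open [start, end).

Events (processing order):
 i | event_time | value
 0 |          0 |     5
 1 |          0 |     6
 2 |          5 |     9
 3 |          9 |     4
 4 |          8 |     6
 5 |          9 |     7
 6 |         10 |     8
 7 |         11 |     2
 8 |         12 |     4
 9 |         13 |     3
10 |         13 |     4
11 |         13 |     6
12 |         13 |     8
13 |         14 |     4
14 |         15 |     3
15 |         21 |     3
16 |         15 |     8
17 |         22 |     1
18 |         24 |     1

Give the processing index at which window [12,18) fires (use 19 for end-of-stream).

15

i=0 t=0 v=5: → [0,6); WM=-2
i=1 t=0 v=6: → [0,6); WM=-2
i=2 t=5 v=9: → [0,6); WM=3
i=3 t=9 v=4: → [6,12); WM=7; [0,6) fires=3
i=4 t=8 v=6: → [6,12); WM=7
i=5 t=9 v=7: → [6,12); WM=7
i=6 t=10 v=8: → [6,12); WM=8
i=7 t=11 v=2: → [6,12); WM=9
i=8 t=12 v=4: → [12,18); WM=10
i=9 t=13 v=3: → [12,18); WM=11
i=10 t=13 v=4: → [12,18); WM=11
i=11 t=13 v=6: → [12,18); WM=11
i=12 t=13 v=8: → [12,18); WM=11
i=13 t=14 v=4: → [12,18); WM=12; [6,12) fires=5
i=14 t=15 v=3: → [12,18); WM=13
i=15 t=21 v=3: → [18,24); WM=19; [12,18) fires=4
i=16 t=15 v=8: DROP (t<19-3); WM=19
i=17 t=22 v=1: → [18,24); WM=20
i=18 t=24 v=1: → [24,30); WM=22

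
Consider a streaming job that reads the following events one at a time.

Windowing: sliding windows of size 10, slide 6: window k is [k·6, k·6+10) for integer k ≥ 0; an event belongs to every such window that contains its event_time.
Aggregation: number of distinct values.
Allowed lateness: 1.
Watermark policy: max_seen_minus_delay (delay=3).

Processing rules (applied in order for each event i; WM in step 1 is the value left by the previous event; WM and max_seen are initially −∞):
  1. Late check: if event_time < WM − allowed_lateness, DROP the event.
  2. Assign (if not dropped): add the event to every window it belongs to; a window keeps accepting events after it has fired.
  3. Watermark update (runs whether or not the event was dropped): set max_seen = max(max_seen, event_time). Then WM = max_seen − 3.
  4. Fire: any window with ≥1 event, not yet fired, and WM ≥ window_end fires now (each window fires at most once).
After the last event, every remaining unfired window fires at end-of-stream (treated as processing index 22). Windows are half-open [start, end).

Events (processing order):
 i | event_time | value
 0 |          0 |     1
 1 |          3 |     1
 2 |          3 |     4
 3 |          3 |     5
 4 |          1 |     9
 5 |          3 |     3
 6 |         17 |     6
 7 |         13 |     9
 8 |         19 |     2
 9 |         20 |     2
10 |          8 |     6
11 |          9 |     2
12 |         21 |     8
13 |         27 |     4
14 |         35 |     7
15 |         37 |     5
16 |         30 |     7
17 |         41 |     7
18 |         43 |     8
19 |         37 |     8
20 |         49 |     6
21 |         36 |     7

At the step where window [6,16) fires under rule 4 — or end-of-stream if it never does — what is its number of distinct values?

1

i=0 t=0 v=1: → [0,10); WM=-3
i=1 t=3 v=1: → [0,10); WM=0
i=2 t=3 v=4: → [0,10); WM=0
i=3 t=3 v=5: → [0,10); WM=0
i=4 t=1 v=9: → [0,10); WM=0
i=5 t=3 v=3: → [0,10); WM=0
i=6 t=17 v=6: → [12,22); WM=14; [0,10) fires=5
i=7 t=13 v=9: → [12,22),[6,16); WM=14
i=8 t=19 v=2: → [18,28),[12,22); WM=16; [6,16) fires=1
i=9 t=20 v=2: → [18,28),[12,22); WM=17
i=10 t=8 v=6: DROP (t<17-1); WM=17
i=11 t=9 v=2: DROP (t<17-1); WM=17
i=12 t=21 v=8: → [18,28),[12,22); WM=18
i=13 t=27 v=4: → [24,34),[18,28); WM=24; [12,22) fires=4
i=14 t=35 v=7: → [30,40); WM=32; [18,28) fires=3
i=15 t=37 v=5: → [36,46),[30,40); WM=34; [24,34) fires=1
i=16 t=30 v=7: DROP (t<34-1); WM=34
i=17 t=41 v=7: → [36,46); WM=38
i=18 t=43 v=8: → [42,52),[36,46); WM=40; [30,40) fires=2
i=19 t=37 v=8: DROP (t<40-1); WM=40
i=20 t=49 v=6: → [48,58),[42,52); WM=46; [36,46) fires=3
i=21 t=36 v=7: DROP (t<46-1); WM=46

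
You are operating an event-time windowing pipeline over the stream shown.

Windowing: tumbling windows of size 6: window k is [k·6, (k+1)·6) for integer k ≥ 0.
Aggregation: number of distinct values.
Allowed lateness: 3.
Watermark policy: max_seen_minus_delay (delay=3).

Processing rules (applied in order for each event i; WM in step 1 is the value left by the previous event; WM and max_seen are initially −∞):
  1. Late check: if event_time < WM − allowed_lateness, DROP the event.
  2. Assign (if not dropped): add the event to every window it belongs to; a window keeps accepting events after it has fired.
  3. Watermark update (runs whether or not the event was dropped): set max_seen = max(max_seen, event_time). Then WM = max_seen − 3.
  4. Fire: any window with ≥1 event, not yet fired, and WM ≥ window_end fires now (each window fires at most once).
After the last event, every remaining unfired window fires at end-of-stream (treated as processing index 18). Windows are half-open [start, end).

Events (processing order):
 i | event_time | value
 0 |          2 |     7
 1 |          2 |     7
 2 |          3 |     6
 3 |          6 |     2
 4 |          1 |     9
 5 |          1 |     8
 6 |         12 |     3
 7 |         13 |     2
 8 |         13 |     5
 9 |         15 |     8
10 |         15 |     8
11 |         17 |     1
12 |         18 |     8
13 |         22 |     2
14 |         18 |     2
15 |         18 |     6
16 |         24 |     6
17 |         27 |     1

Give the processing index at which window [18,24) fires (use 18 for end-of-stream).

i=0 t=2 v=7: → [0,6); WM=-1
i=1 t=2 v=7: → [0,6); WM=-1
i=2 t=3 v=6: → [0,6); WM=0
i=3 t=6 v=2: → [6,12); WM=3
i=4 t=1 v=9: → [0,6); WM=3
i=5 t=1 v=8: → [0,6); WM=3
i=6 t=12 v=3: → [12,18); WM=9; [0,6) fires=4
i=7 t=13 v=2: → [12,18); WM=10
i=8 t=13 v=5: → [12,18); WM=10
i=9 t=15 v=8: → [12,18); WM=12; [6,12) fires=1
i=10 t=15 v=8: → [12,18); WM=12
i=11 t=17 v=1: → [12,18); WM=14
i=12 t=18 v=8: → [18,24); WM=15
i=13 t=22 v=2: → [18,24); WM=19; [12,18) fires=5
i=14 t=18 v=2: → [18,24); WM=19
i=15 t=18 v=6: → [18,24); WM=19
i=16 t=24 v=6: → [24,30); WM=21
i=17 t=27 v=1: → [24,30); WM=24; [18,24) fires=3

17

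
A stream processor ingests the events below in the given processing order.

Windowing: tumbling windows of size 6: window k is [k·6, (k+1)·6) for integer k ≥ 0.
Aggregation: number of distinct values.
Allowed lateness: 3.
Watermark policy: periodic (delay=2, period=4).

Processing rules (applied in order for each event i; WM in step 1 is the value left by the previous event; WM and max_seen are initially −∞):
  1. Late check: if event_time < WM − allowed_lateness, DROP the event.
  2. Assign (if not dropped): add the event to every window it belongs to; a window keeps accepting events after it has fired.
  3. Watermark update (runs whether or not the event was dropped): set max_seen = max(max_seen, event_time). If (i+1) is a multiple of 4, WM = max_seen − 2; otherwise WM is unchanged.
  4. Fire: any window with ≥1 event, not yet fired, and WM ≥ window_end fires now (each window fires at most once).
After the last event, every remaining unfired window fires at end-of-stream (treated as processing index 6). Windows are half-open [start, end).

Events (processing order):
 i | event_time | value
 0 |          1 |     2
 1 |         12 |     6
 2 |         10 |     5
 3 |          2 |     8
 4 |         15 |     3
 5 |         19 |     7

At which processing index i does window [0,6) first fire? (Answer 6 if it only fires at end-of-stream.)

i=0 t=1 v=2: → [0,6); WM=−∞
i=1 t=12 v=6: → [12,18); WM=−∞
i=2 t=10 v=5: → [6,12); WM=−∞
i=3 t=2 v=8: → [0,6); WM=10; [0,6) fires=2
i=4 t=15 v=3: → [12,18); WM=10
i=5 t=19 v=7: → [18,24); WM=10

3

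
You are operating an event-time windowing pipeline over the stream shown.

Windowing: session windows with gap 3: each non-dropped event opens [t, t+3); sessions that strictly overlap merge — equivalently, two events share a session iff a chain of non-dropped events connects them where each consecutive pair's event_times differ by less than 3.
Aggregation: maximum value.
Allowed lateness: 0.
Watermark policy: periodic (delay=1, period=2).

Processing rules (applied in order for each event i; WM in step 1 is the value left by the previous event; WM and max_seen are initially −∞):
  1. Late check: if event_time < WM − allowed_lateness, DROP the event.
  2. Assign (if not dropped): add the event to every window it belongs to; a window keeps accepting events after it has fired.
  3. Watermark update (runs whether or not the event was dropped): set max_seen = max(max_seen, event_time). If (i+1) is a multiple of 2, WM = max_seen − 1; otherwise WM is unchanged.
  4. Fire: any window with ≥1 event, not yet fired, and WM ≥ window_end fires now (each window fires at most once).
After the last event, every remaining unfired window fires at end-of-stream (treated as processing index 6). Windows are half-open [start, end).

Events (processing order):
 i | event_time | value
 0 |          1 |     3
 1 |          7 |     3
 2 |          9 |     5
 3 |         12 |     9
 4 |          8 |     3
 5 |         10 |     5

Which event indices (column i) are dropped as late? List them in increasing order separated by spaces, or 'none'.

4 5

i=0 t=1 v=3: → [1,4); WM=−∞
i=1 t=7 v=3: → [7,10); WM=6
i=2 t=9 v=5: → [7,12); WM=6
i=3 t=12 v=9: → [12,15); WM=11
i=4 t=8 v=3: DROP (t<11-0); WM=11
i=5 t=10 v=5: DROP (t<11-0); WM=11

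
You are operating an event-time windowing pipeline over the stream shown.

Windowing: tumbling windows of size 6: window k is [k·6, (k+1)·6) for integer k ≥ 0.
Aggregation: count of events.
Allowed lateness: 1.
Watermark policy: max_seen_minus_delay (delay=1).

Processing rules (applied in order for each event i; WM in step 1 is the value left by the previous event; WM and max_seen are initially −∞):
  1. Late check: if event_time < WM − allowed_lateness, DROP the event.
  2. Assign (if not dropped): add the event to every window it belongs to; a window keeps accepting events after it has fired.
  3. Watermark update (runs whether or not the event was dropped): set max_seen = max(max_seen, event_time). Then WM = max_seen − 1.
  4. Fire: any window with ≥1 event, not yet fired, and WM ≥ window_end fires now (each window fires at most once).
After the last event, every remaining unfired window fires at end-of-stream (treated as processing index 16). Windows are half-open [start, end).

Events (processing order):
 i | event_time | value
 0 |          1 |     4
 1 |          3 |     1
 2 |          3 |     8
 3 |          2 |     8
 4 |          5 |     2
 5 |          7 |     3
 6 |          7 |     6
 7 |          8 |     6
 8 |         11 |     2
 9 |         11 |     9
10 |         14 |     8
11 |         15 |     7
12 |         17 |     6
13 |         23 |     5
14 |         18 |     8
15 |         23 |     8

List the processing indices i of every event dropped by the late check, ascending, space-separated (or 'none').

14

i=0 t=1 v=4: → [0,6); WM=0
i=1 t=3 v=1: → [0,6); WM=2
i=2 t=3 v=8: → [0,6); WM=2
i=3 t=2 v=8: → [0,6); WM=2
i=4 t=5 v=2: → [0,6); WM=4
i=5 t=7 v=3: → [6,12); WM=6; [0,6) fires=5
i=6 t=7 v=6: → [6,12); WM=6
i=7 t=8 v=6: → [6,12); WM=7
i=8 t=11 v=2: → [6,12); WM=10
i=9 t=11 v=9: → [6,12); WM=10
i=10 t=14 v=8: → [12,18); WM=13; [6,12) fires=5
i=11 t=15 v=7: → [12,18); WM=14
i=12 t=17 v=6: → [12,18); WM=16
i=13 t=23 v=5: → [18,24); WM=22; [12,18) fires=3
i=14 t=18 v=8: DROP (t<22-1); WM=22
i=15 t=23 v=8: → [18,24); WM=22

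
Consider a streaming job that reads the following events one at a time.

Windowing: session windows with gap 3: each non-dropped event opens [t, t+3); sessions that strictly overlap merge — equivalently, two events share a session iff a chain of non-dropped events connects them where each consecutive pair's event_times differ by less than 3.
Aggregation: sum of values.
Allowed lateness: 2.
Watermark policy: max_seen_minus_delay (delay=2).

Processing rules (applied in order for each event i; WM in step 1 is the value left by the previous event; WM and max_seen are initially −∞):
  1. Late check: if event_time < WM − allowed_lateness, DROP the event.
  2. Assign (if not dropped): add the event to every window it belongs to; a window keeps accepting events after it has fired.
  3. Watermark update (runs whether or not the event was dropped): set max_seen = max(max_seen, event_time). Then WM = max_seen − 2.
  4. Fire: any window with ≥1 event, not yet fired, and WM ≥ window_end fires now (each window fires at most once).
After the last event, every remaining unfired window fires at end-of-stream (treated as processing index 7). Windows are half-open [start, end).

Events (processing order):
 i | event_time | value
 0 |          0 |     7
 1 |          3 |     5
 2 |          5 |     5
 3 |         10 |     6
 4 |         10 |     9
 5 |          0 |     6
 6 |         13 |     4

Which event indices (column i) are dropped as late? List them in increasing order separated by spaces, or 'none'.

i=0 t=0 v=7: → [0,3); WM=-2
i=1 t=3 v=5: → [3,6); WM=1
i=2 t=5 v=5: → [3,8); WM=3
i=3 t=10 v=6: → [10,13); WM=8
i=4 t=10 v=9: → [10,13); WM=8
i=5 t=0 v=6: DROP (t<8-2); WM=8
i=6 t=13 v=4: → [13,16); WM=11

5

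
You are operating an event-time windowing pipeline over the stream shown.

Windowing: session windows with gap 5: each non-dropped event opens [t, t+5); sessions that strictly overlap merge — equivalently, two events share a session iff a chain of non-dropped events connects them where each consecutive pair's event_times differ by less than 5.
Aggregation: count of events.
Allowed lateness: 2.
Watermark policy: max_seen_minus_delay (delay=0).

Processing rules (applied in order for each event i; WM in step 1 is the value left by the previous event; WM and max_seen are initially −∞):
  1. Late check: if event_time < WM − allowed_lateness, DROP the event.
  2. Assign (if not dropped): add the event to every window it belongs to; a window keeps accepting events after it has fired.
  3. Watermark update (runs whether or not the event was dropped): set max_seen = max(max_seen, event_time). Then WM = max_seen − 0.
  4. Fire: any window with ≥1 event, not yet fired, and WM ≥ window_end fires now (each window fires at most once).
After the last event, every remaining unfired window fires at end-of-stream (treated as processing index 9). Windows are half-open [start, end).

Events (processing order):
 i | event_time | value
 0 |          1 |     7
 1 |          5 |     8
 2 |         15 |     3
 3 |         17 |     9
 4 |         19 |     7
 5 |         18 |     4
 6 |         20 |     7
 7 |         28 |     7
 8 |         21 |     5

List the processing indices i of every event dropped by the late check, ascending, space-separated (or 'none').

i=0 t=1 v=7: → [1,6); WM=1
i=1 t=5 v=8: → [1,10); WM=5
i=2 t=15 v=3: → [15,20); WM=15
i=3 t=17 v=9: → [15,22); WM=17
i=4 t=19 v=7: → [15,24); WM=19
i=5 t=18 v=4: → [15,24); WM=19
i=6 t=20 v=7: → [15,25); WM=20
i=7 t=28 v=7: → [28,33); WM=28
i=8 t=21 v=5: DROP (t<28-2); WM=28

8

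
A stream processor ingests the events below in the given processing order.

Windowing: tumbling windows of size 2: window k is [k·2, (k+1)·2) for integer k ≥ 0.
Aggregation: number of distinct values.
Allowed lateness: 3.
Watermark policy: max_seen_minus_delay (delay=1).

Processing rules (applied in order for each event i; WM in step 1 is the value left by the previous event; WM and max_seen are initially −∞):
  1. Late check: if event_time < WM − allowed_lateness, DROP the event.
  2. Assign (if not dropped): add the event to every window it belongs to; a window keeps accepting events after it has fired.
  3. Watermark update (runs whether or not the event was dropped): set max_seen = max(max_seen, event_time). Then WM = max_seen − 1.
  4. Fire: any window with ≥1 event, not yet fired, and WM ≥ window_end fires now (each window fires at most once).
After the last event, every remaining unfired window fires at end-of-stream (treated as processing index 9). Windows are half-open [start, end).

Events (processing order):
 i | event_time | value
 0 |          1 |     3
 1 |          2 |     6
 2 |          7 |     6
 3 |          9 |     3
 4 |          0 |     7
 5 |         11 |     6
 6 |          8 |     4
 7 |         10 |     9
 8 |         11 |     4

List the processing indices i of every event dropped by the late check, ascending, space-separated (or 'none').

i=0 t=1 v=3: → [0,2); WM=0
i=1 t=2 v=6: → [2,4); WM=1
i=2 t=7 v=6: → [6,8); WM=6; [0,2) fires=1 [2,4) fires=1
i=3 t=9 v=3: → [8,10); WM=8; [6,8) fires=1
i=4 t=0 v=7: DROP (t<8-3); WM=8
i=5 t=11 v=6: → [10,12); WM=10; [8,10) fires=1
i=6 t=8 v=4: → [8,10); WM=10
i=7 t=10 v=9: → [10,12); WM=10
i=8 t=11 v=4: → [10,12); WM=10

4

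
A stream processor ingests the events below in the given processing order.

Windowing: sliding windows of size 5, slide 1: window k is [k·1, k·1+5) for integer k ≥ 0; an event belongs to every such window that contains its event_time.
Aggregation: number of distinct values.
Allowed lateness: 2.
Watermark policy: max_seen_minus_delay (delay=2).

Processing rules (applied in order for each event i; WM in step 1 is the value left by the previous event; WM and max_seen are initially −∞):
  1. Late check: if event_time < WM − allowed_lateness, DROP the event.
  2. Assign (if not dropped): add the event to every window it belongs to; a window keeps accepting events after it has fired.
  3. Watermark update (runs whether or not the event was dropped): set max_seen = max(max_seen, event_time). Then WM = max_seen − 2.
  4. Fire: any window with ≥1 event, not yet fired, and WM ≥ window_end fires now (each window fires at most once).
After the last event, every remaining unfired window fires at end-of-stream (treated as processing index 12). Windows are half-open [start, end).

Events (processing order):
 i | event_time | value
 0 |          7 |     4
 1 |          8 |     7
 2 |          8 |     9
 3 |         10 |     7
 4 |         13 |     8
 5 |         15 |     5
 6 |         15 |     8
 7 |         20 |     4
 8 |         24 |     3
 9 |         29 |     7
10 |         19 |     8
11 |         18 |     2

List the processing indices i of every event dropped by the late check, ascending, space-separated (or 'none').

10 11

i=0 t=7 v=4: → [7,12),[6,11),[5,10),[4,9),[3,8); WM=5
i=1 t=8 v=7: → [8,13),[7,12),[6,11),[5,10),[4,9); WM=6
i=2 t=8 v=9: → [8,13),[7,12),[6,11),[5,10),[4,9); WM=6
i=3 t=10 v=7: → [10,15),[9,14),[8,13),[7,12),[6,11); WM=8; [3,8) fires=1
i=4 t=13 v=8: → [13,18),[12,17),[11,16),[10,15),[9,14); WM=11; [4,9) fires=3 [5,10) fires=3 [6,11) fires=3
i=5 t=15 v=5: → [15,20),[14,19),[13,18),[12,17),[11,16); WM=13; [7,12) fires=3 [8,13) fires=2
i=6 t=15 v=8: → [15,20),[14,19),[13,18),[12,17),[11,16); WM=13
i=7 t=20 v=4: → [20,25),[19,24),[18,23),[17,22),[16,21); WM=18; [9,14) fires=2 [10,15) fires=2 [11,16) fires=2 [12,17) fires=2 [13,18) fires=2
i=8 t=24 v=3: → [24,29),[23,28),[22,27),[21,26),[20,25); WM=22; [14,19) fires=2 [15,20) fires=2 [16,21) fires=1 [17,22) fires=1
i=9 t=29 v=7: → [29,34),[28,33),[27,32),[26,31),[25,30); WM=27; [18,23) fires=1 [19,24) fires=1 [20,25) fires=2 [21,26) fires=1 [22,27) fires=1
i=10 t=19 v=8: DROP (t<27-2); WM=27
i=11 t=18 v=2: DROP (t<27-2); WM=27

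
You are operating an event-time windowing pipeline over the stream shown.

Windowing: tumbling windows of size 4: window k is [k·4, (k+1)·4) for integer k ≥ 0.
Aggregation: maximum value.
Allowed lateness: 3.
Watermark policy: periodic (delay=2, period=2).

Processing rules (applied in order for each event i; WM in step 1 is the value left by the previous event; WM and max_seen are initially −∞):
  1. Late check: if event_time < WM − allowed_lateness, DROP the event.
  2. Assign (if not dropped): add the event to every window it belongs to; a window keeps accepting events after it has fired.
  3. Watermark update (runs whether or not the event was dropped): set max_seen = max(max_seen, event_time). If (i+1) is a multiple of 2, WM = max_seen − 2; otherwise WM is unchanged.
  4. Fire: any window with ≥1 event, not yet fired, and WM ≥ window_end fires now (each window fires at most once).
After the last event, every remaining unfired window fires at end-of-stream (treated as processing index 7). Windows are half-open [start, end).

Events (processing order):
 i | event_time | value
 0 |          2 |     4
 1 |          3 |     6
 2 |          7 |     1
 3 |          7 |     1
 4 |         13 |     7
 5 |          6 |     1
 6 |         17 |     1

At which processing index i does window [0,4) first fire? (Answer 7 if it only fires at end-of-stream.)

i=0 t=2 v=4: → [0,4); WM=−∞
i=1 t=3 v=6: → [0,4); WM=1
i=2 t=7 v=1: → [4,8); WM=1
i=3 t=7 v=1: → [4,8); WM=5; [0,4) fires=6
i=4 t=13 v=7: → [12,16); WM=5
i=5 t=6 v=1: → [4,8); WM=11; [4,8) fires=1
i=6 t=17 v=1: → [16,20); WM=11

3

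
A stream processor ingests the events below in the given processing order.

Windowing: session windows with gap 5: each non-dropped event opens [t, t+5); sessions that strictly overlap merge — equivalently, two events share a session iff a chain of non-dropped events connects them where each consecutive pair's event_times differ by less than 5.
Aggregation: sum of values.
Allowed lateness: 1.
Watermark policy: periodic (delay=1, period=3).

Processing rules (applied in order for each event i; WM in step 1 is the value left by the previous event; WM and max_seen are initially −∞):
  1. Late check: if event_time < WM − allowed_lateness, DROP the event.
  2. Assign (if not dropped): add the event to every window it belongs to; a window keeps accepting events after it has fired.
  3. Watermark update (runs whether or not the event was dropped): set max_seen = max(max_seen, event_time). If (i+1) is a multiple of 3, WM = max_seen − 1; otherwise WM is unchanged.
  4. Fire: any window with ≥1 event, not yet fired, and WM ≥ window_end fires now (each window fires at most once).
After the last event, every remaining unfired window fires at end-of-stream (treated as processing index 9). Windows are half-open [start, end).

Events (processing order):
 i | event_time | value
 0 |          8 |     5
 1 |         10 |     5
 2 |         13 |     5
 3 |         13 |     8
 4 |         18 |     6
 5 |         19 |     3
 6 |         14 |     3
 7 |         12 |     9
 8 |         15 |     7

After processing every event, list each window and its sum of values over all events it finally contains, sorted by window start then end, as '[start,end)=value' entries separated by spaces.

[8,18)=23 [18,24)=9

i=0 t=8 v=5: → [8,13); WM=−∞
i=1 t=10 v=5: → [8,15); WM=−∞
i=2 t=13 v=5: → [8,18); WM=12
i=3 t=13 v=8: → [8,18); WM=12
i=4 t=18 v=6: → [18,23); WM=12
i=5 t=19 v=3: → [18,24); WM=18
i=6 t=14 v=3: DROP (t<18-1); WM=18
i=7 t=12 v=9: DROP (t<18-1); WM=18
i=8 t=15 v=7: DROP (t<18-1); WM=18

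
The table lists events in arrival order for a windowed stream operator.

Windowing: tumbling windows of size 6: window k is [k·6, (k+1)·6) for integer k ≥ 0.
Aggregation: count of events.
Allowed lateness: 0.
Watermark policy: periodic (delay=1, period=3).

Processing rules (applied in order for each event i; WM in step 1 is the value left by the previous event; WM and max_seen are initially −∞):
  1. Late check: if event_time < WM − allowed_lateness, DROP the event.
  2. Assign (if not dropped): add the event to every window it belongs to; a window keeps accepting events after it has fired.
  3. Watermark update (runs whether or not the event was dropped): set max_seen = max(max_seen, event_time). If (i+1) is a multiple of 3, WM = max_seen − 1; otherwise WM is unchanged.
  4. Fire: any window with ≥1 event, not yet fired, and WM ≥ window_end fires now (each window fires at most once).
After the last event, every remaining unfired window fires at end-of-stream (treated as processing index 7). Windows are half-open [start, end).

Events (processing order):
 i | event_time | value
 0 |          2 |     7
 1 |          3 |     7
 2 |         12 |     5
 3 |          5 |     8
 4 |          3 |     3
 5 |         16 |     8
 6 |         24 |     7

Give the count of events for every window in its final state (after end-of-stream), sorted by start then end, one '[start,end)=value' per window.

[0,6)=2 [12,18)=2 [24,30)=1

i=0 t=2 v=7: → [0,6); WM=−∞
i=1 t=3 v=7: → [0,6); WM=−∞
i=2 t=12 v=5: → [12,18); WM=11; [0,6) fires=2
i=3 t=5 v=8: DROP (t<11-0); WM=11
i=4 t=3 v=3: DROP (t<11-0); WM=11
i=5 t=16 v=8: → [12,18); WM=15
i=6 t=24 v=7: → [24,30); WM=15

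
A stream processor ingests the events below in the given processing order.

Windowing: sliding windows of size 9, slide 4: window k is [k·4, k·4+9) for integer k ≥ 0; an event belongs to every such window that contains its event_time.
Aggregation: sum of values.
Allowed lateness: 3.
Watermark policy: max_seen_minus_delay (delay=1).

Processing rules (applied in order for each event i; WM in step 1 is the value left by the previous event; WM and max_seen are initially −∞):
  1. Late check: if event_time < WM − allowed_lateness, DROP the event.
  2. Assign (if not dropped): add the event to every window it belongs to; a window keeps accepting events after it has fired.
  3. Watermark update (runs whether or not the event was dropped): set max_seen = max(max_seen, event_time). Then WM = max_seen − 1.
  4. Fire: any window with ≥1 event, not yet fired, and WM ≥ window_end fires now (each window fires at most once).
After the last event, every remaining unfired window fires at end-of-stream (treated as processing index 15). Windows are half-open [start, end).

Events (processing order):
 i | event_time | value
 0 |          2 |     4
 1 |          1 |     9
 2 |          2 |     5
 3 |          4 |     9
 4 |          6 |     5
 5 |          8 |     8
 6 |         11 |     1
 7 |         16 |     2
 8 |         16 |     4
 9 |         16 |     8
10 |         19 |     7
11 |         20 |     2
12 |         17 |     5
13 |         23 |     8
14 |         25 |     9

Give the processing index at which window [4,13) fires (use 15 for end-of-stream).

i=0 t=2 v=4: → [0,9); WM=1
i=1 t=1 v=9: → [0,9); WM=1
i=2 t=2 v=5: → [0,9); WM=1
i=3 t=4 v=9: → [4,13),[0,9); WM=3
i=4 t=6 v=5: → [4,13),[0,9); WM=5
i=5 t=8 v=8: → [8,17),[4,13),[0,9); WM=7
i=6 t=11 v=1: → [8,17),[4,13); WM=10; [0,9) fires=40
i=7 t=16 v=2: → [16,25),[12,21),[8,17); WM=15; [4,13) fires=23
i=8 t=16 v=4: → [16,25),[12,21),[8,17); WM=15
i=9 t=16 v=8: → [16,25),[12,21),[8,17); WM=15
i=10 t=19 v=7: → [16,25),[12,21); WM=18; [8,17) fires=23
i=11 t=20 v=2: → [20,29),[16,25),[12,21); WM=19
i=12 t=17 v=5: → [16,25),[12,21); WM=19
i=13 t=23 v=8: → [20,29),[16,25); WM=22; [12,21) fires=28
i=14 t=25 v=9: → [24,33),[20,29); WM=24

7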